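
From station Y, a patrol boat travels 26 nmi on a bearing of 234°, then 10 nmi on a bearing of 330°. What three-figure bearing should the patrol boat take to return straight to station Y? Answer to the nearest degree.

076°

Leg 1 (234°, 26 nmi): east 26 sin 234° = -21.03, north 26 cos 234° = -15.28
Leg 2 (330°, 10 nmi): east 10 sin 330° = -5.00, north 10 cos 330° = 8.66
Net displacement: -26.03 east, -6.62 north. Direction back to start is (26.03, 6.62): bearing = atan2(26.03, 6.62) mod 360° = 75.73° ≈ 076°.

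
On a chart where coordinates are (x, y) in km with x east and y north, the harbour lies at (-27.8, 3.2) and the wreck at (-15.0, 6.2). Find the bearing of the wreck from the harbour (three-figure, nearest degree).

Δeast = -15.0 − -27.8 = 12.80; Δnorth = 6.2 − 3.2 = 3.00.
Bearing = atan2(Δeast, Δnorth) mod 360° = 76.81° ≈ 077°.

077°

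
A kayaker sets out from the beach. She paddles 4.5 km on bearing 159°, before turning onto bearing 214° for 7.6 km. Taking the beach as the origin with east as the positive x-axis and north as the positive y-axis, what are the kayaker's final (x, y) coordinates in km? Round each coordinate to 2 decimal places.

Leg 1 (159°, 4.5 km): east 4.5 sin 159° = 1.61, north 4.5 cos 159° = -4.20
Leg 2 (214°, 7.6 km): east 7.6 sin 214° = -4.25, north 7.6 cos 214° = -6.30
Summing: -2.64 km east, -10.50 km north → (-2.64, -10.50).

(-2.64, -10.50)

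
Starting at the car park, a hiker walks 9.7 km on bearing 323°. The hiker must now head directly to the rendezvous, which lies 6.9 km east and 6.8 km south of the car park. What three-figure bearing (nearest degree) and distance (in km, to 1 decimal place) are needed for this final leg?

139°, 19.3 km

Leg 1 (323°, 9.7 km): east 9.7 sin 323° = -5.84, north 9.7 cos 323° = 7.75
Current position: (-5.84, 7.75). Target: (6.9, -6.8). Remaining: Δeast = 12.74, Δnorth = -14.55.
Bearing = atan2(12.74, -14.55) mod 360° = 138.79°; distance = √((12.74)² + (-14.55)²) = 19.335 km.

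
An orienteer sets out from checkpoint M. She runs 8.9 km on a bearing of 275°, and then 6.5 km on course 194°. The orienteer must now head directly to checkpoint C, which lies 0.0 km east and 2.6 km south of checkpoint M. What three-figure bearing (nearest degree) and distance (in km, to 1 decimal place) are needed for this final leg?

074°, 10.8 km

Leg 1 (275°, 8.9 km): east 8.9 sin 275° = -8.87, north 8.9 cos 275° = 0.78
Leg 2 (194°, 6.5 km): east 6.5 sin 194° = -1.57, north 6.5 cos 194° = -6.31
Current position: (-10.44, -5.53). Target: (0.0, -2.6). Remaining: Δeast = 10.44, Δnorth = 2.93.
Bearing = atan2(10.44, 2.93) mod 360° = 74.31°; distance = √((10.44)² + (2.93)²) = 10.842 km.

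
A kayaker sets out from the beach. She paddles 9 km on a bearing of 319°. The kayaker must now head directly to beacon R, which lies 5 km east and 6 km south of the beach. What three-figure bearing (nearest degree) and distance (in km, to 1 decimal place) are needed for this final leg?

Leg 1 (319°, 9 km): east 9 sin 319° = -5.90, north 9 cos 319° = 6.79
Current position: (-5.90, 6.79). Target: (5, -6). Remaining: Δeast = 10.90, Δnorth = -12.79.
Bearing = atan2(10.90, -12.79) mod 360° = 139.55°; distance = √((10.90)² + (-12.79)²) = 16.809 km.

140°, 16.8 km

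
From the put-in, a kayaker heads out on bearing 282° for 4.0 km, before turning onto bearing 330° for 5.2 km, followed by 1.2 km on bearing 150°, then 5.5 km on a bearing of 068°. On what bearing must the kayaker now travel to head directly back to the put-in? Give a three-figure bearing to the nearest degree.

Leg 1 (282°, 4.0 km): east 4.0 sin 282° = -3.91, north 4.0 cos 282° = 0.83
Leg 2 (330°, 5.2 km): east 5.2 sin 330° = -2.60, north 5.2 cos 330° = 4.50
Leg 3 (150°, 1.2 km): east 1.2 sin 150° = 0.60, north 1.2 cos 150° = -1.04
Leg 4 (068°, 5.5 km): east 5.5 sin 68° = 5.10, north 5.5 cos 68° = 2.06
Net displacement: -0.81 east, 6.36 north. Direction back to start is (0.81, -6.36): bearing = atan2(0.81, -6.36) mod 360° = 172.71° ≈ 173°.

173°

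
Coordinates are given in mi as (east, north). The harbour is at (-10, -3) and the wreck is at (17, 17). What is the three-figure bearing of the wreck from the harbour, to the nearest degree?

053°

Δeast = 17 − -10 = 27.00; Δnorth = 17 − -3 = 20.00.
Bearing = atan2(Δeast, Δnorth) mod 360° = 53.47° ≈ 053°.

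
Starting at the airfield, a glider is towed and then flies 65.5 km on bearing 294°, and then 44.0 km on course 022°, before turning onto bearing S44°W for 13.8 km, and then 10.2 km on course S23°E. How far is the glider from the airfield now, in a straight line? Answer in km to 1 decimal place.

Leg 1 (294°, 65.5 km): east 65.5 sin 294° = -59.84, north 65.5 cos 294° = 26.64
Leg 2 (022°, 44.0 km): east 44.0 sin 22° = 16.48, north 44.0 cos 22° = 40.80
Leg 3 (S44°W, 13.8 km): east 13.8 sin 224° = -9.59, north 13.8 cos 224° = -9.93
Leg 4 (S23°E, 10.2 km): east 10.2 sin 157° = 3.99, north 10.2 cos 157° = -9.39
Net: -48.96 east, 48.12 north. Distance = √((-48.96)² + (48.12)²) = 68.646 km.

68.6 km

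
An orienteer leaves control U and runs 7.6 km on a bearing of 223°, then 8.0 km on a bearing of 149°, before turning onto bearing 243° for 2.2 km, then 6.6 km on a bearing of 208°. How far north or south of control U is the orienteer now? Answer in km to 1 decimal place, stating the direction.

Leg 1 (223°, 7.6 km): east 7.6 sin 223° = -5.18, north 7.6 cos 223° = -5.56
Leg 2 (149°, 8.0 km): east 8.0 sin 149° = 4.12, north 8.0 cos 149° = -6.86
Leg 3 (243°, 2.2 km): east 2.2 sin 243° = -1.96, north 2.2 cos 243° = -1.00
Leg 4 (208°, 6.6 km): east 6.6 sin 208° = -3.10, north 6.6 cos 208° = -5.83
Net north component: -19.24 km.

19.2 km south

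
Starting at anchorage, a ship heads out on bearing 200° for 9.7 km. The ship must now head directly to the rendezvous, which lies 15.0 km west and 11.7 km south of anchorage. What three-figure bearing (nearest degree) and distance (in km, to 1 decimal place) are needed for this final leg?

Leg 1 (200°, 9.7 km): east 9.7 sin 200° = -3.32, north 9.7 cos 200° = -9.12
Current position: (-3.32, -9.12). Target: (-15.0, -11.7). Remaining: Δeast = -11.68, Δnorth = -2.58.
Bearing = atan2(-11.68, -2.58) mod 360° = 257.52°; distance = √((-11.68)² + (-2.58)²) = 11.965 km.

258°, 12.0 km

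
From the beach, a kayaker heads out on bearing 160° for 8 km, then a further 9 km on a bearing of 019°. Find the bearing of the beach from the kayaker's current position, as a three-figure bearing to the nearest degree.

260°

Leg 1 (160°, 8 km): east 8 sin 160° = 2.74, north 8 cos 160° = -7.52
Leg 2 (019°, 9 km): east 9 sin 19° = 2.93, north 9 cos 19° = 8.51
Net displacement: 5.67 east, 0.99 north. Direction back to start is (-5.67, -0.99): bearing = atan2(-5.67, -0.99) mod 360° = 260.07° ≈ 260°.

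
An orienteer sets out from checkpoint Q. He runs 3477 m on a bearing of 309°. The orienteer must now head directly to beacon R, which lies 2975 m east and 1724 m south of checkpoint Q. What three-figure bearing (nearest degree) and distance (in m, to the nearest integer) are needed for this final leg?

125°, 6895 m

Leg 1 (309°, 3477 m): east 3477 sin 309° = -2702.14, north 3477 cos 309° = 2188.15
Current position: (-2702.14, 2188.15). Target: (2975, -1724). Remaining: Δeast = 5677.14, Δnorth = -3912.15.
Bearing = atan2(5677.14, -3912.15) mod 360° = 124.57°; distance = √((5677.14)² + (-3912.15)²) = 6894.547 m.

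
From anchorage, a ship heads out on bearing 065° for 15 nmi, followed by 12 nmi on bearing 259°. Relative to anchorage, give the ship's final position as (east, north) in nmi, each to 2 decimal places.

(1.82, 4.05)

Leg 1 (065°, 15 nmi): east 15 sin 65° = 13.59, north 15 cos 65° = 6.34
Leg 2 (259°, 12 nmi): east 12 sin 259° = -11.78, north 12 cos 259° = -2.29
Summing: 1.82 nmi east, 4.05 nmi north → (1.82, 4.05).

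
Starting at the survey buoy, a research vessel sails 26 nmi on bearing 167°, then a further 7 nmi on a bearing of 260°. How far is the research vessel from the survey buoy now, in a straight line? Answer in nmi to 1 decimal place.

26.6 nmi

Leg 1 (167°, 26 nmi): east 26 sin 167° = 5.85, north 26 cos 167° = -25.33
Leg 2 (260°, 7 nmi): east 7 sin 260° = -6.89, north 7 cos 260° = -1.22
Net: -1.04 east, -26.55 north. Distance = √((-1.04)² + (-26.55)²) = 26.570 nmi.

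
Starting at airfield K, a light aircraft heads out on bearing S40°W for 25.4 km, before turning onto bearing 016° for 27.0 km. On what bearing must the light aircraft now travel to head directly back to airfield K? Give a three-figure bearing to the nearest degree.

126°

Leg 1 (S40°W, 25.4 km): east 25.4 sin 220° = -16.33, north 25.4 cos 220° = -19.46
Leg 2 (016°, 27.0 km): east 27.0 sin 16° = 7.44, north 27.0 cos 16° = 25.95
Net displacement: -8.88 east, 6.50 north. Direction back to start is (8.88, -6.50): bearing = atan2(8.88, -6.50) mod 360° = 126.17° ≈ 126°.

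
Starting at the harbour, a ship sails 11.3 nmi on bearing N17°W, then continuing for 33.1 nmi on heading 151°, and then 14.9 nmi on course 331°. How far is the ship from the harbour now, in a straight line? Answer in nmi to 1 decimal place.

7.5 nmi

Leg 1 (N17°W, 11.3 nmi): east 11.3 sin 343° = -3.30, north 11.3 cos 343° = 10.81
Leg 2 (151°, 33.1 nmi): east 33.1 sin 151° = 16.05, north 33.1 cos 151° = -28.95
Leg 3 (331°, 14.9 nmi): east 14.9 sin 331° = -7.22, north 14.9 cos 331° = 13.03
Net: 5.52 east, -5.11 north. Distance = √((5.52)² + (-5.11)²) = 7.523 nmi.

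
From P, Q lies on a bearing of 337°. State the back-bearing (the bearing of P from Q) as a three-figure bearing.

Back-bearing = 337° − 180° = 157°.

157°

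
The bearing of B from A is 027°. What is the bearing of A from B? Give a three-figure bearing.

Back-bearing = 027° + 180° = 207°.

207°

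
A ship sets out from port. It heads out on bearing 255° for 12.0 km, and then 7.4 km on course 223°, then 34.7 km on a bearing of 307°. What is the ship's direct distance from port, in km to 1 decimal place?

46.0 km

Leg 1 (255°, 12.0 km): east 12.0 sin 255° = -11.59, north 12.0 cos 255° = -3.11
Leg 2 (223°, 7.4 km): east 7.4 sin 223° = -5.05, north 7.4 cos 223° = -5.41
Leg 3 (307°, 34.7 km): east 34.7 sin 307° = -27.71, north 34.7 cos 307° = 20.88
Net: -44.35 east, 12.37 north. Distance = √((-44.35)² + (12.37)²) = 46.042 km.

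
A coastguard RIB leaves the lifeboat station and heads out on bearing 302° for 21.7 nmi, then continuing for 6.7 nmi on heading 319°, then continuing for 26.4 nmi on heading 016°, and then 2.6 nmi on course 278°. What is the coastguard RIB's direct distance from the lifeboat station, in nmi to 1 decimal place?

Leg 1 (302°, 21.7 nmi): east 21.7 sin 302° = -18.40, north 21.7 cos 302° = 11.50
Leg 2 (319°, 6.7 nmi): east 6.7 sin 319° = -4.40, north 6.7 cos 319° = 5.06
Leg 3 (016°, 26.4 nmi): east 26.4 sin 16° = 7.28, north 26.4 cos 16° = 25.38
Leg 4 (278°, 2.6 nmi): east 2.6 sin 278° = -2.57, north 2.6 cos 278° = 0.36
Net: -18.10 east, 42.29 north. Distance = √((-18.10)² + (42.29)²) = 46.004 nmi.

46.0 nmi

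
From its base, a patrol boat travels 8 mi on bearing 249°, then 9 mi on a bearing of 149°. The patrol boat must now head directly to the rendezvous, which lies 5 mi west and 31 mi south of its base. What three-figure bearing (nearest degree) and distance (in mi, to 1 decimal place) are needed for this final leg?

186°, 20.5 mi

Leg 1 (249°, 8 mi): east 8 sin 249° = -7.47, north 8 cos 249° = -2.87
Leg 2 (149°, 9 mi): east 9 sin 149° = 4.64, north 9 cos 149° = -7.71
Current position: (-2.83, -10.58). Target: (-5, -31). Remaining: Δeast = -2.17, Δnorth = -20.42.
Bearing = atan2(-2.17, -20.42) mod 360° = 186.06°; distance = √((-2.17)² + (-20.42)²) = 20.533 mi.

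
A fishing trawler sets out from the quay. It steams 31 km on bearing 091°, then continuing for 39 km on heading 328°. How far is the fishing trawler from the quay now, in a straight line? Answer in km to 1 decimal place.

Leg 1 (091°, 31 km): east 31 sin 91° = 31.00, north 31 cos 91° = -0.54
Leg 2 (328°, 39 km): east 39 sin 328° = -20.67, north 39 cos 328° = 33.07
Net: 10.33 east, 32.53 north. Distance = √((10.33)² + (32.53)²) = 34.133 km.

34.1 km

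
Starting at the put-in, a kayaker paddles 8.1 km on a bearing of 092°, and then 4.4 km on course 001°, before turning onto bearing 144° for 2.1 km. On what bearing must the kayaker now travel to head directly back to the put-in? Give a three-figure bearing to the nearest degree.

256°

Leg 1 (092°, 8.1 km): east 8.1 sin 92° = 8.10, north 8.1 cos 92° = -0.28
Leg 2 (001°, 4.4 km): east 4.4 sin 1° = 0.08, north 4.4 cos 1° = 4.40
Leg 3 (144°, 2.1 km): east 2.1 sin 144° = 1.23, north 2.1 cos 144° = -1.70
Net displacement: 9.41 east, 2.42 north. Direction back to start is (-9.41, -2.42): bearing = atan2(-9.41, -2.42) mod 360° = 255.59° ≈ 256°.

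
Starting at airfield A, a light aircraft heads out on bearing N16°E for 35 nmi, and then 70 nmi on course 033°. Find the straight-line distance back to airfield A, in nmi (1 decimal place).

104.0 nmi

Leg 1 (N16°E, 35 nmi): east 35 sin 16° = 9.65, north 35 cos 16° = 33.64
Leg 2 (033°, 70 nmi): east 70 sin 33° = 38.12, north 70 cos 33° = 58.71
Net: 47.77 east, 92.35 north. Distance = √((47.77)² + (92.35)²) = 103.975 nmi.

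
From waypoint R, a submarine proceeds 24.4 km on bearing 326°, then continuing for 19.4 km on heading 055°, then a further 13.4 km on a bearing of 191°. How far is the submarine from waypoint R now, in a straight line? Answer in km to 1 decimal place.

Leg 1 (326°, 24.4 km): east 24.4 sin 326° = -13.64, north 24.4 cos 326° = 20.23
Leg 2 (055°, 19.4 km): east 19.4 sin 55° = 15.89, north 19.4 cos 55° = 11.13
Leg 3 (191°, 13.4 km): east 13.4 sin 191° = -2.56, north 13.4 cos 191° = -13.15
Net: -0.31 east, 18.20 north. Distance = √((-0.31)² + (18.20)²) = 18.205 km.

18.2 km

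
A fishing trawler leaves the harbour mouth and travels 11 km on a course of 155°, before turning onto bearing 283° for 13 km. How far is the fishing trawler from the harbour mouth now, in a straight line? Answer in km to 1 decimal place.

Leg 1 (155°, 11 km): east 11 sin 155° = 4.65, north 11 cos 155° = -9.97
Leg 2 (283°, 13 km): east 13 sin 283° = -12.67, north 13 cos 283° = 2.92
Net: -8.02 east, -7.05 north. Distance = √((-8.02)² + (-7.05)²) = 10.673 km.

10.7 km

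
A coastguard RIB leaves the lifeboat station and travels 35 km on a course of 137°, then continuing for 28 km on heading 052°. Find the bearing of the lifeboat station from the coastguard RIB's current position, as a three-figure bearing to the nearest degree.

Leg 1 (137°, 35 km): east 35 sin 137° = 23.87, north 35 cos 137° = -25.60
Leg 2 (052°, 28 km): east 28 sin 52° = 22.06, north 28 cos 52° = 17.24
Net displacement: 45.93 east, -8.36 north. Direction back to start is (-45.93, 8.36): bearing = atan2(-45.93, 8.36) mod 360° = 280.31° ≈ 280°.

280°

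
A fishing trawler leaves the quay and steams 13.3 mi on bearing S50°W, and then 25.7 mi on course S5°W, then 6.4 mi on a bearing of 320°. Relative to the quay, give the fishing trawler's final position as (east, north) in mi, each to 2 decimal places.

Leg 1 (S50°W, 13.3 mi): east 13.3 sin 230° = -10.19, north 13.3 cos 230° = -8.55
Leg 2 (S5°W, 25.7 mi): east 25.7 sin 185° = -2.24, north 25.7 cos 185° = -25.60
Leg 3 (320°, 6.4 mi): east 6.4 sin 320° = -4.11, north 6.4 cos 320° = 4.90
Summing: -16.54 mi east, -29.25 mi north → (-16.54, -29.25).

(-16.54, -29.25)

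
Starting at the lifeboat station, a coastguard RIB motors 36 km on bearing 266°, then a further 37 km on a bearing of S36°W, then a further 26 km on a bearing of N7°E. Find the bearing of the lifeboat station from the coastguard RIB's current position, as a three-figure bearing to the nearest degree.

Leg 1 (266°, 36 km): east 36 sin 266° = -35.91, north 36 cos 266° = -2.51
Leg 2 (S36°W, 37 km): east 37 sin 216° = -21.75, north 37 cos 216° = -29.93
Leg 3 (N7°E, 26 km): east 26 sin 7° = 3.17, north 26 cos 7° = 25.81
Net displacement: -54.49 east, -6.64 north. Direction back to start is (54.49, 6.64): bearing = atan2(54.49, 6.64) mod 360° = 83.05° ≈ 083°.

083°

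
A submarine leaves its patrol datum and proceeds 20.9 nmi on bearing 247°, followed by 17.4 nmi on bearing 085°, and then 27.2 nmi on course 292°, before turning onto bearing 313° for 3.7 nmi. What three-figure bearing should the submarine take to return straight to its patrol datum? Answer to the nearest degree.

Leg 1 (247°, 20.9 nmi): east 20.9 sin 247° = -19.24, north 20.9 cos 247° = -8.17
Leg 2 (085°, 17.4 nmi): east 17.4 sin 85° = 17.33, north 17.4 cos 85° = 1.52
Leg 3 (292°, 27.2 nmi): east 27.2 sin 292° = -25.22, north 27.2 cos 292° = 10.19
Leg 4 (313°, 3.7 nmi): east 3.7 sin 313° = -2.71, north 3.7 cos 313° = 2.52
Net displacement: -29.83 east, 6.06 north. Direction back to start is (29.83, -6.06): bearing = atan2(29.83, -6.06) mod 360° = 101.49° ≈ 101°.

101°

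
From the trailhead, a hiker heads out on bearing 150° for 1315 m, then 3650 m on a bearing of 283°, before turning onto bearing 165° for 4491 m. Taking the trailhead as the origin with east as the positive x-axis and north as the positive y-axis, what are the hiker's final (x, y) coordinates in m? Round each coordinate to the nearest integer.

Leg 1 (150°, 1315 m): east 1315 sin 150° = 657.50, north 1315 cos 150° = -1138.82
Leg 2 (283°, 3650 m): east 3650 sin 283° = -3556.45, north 3650 cos 283° = 821.07
Leg 3 (165°, 4491 m): east 4491 sin 165° = 1162.36, north 4491 cos 165° = -4337.97
Summing: -1736.59 m east, -4655.72 m north → (-1737, -4656).

(-1737, -4656)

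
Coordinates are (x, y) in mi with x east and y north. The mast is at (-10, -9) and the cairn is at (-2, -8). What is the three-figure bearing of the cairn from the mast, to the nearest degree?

083°

Δeast = -2 − -10 = 8.00; Δnorth = -8 − -9 = 1.00.
Bearing = atan2(Δeast, Δnorth) mod 360° = 82.87° ≈ 083°.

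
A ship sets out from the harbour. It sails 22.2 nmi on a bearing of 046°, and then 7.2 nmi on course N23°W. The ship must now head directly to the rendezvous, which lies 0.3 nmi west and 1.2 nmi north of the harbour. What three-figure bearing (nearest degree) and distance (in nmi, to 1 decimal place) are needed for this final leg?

213°, 24.8 nmi

Leg 1 (046°, 22.2 nmi): east 22.2 sin 46° = 15.97, north 22.2 cos 46° = 15.42
Leg 2 (N23°W, 7.2 nmi): east 7.2 sin 337° = -2.81, north 7.2 cos 337° = 6.63
Current position: (13.16, 22.05). Target: (-0.3, 1.2). Remaining: Δeast = -13.46, Δnorth = -20.85.
Bearing = atan2(-13.46, -20.85) mod 360° = 212.84°; distance = √((-13.46)² + (-20.85)²) = 24.814 nmi.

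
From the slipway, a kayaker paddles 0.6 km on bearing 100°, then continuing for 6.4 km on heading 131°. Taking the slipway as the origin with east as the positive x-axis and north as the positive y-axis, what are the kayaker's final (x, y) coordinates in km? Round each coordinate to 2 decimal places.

(5.42, -4.30)

Leg 1 (100°, 0.6 km): east 0.6 sin 100° = 0.59, north 0.6 cos 100° = -0.10
Leg 2 (131°, 6.4 km): east 6.4 sin 131° = 4.83, north 6.4 cos 131° = -4.20
Summing: 5.42 km east, -4.30 km north → (5.42, -4.30).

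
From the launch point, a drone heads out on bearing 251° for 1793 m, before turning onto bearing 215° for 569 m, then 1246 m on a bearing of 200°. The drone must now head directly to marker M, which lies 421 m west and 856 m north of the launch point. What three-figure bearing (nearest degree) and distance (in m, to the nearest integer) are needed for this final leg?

033°, 3684 m

Leg 1 (251°, 1793 m): east 1793 sin 251° = -1695.31, north 1793 cos 251° = -583.74
Leg 2 (215°, 569 m): east 569 sin 215° = -326.36, north 569 cos 215° = -466.10
Leg 3 (200°, 1246 m): east 1246 sin 200° = -426.16, north 1246 cos 200° = -1170.86
Current position: (-2447.84, -2220.70). Target: (-421, 856). Remaining: Δeast = 2026.84, Δnorth = 3076.70.
Bearing = atan2(2026.84, 3076.70) mod 360° = 33.38°; distance = √((2026.84)² + (3076.70)²) = 3684.310 m.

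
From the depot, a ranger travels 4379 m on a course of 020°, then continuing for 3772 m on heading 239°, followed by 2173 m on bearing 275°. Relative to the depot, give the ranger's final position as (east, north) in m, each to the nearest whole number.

(-3900, 2362)

Leg 1 (020°, 4379 m): east 4379 sin 20° = 1497.71, north 4379 cos 20° = 4114.91
Leg 2 (239°, 3772 m): east 3772 sin 239° = -3233.24, north 3772 cos 239° = -1942.72
Leg 3 (275°, 2173 m): east 2173 sin 275° = -2164.73, north 2173 cos 275° = 189.39
Summing: -3900.26 m east, 2361.58 m north → (-3900, 2362).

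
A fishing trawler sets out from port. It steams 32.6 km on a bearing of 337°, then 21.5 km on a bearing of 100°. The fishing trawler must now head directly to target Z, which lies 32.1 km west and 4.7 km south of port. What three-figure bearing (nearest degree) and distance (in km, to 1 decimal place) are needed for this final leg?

Leg 1 (337°, 32.6 km): east 32.6 sin 337° = -12.74, north 32.6 cos 337° = 30.01
Leg 2 (100°, 21.5 km): east 21.5 sin 100° = 21.17, north 21.5 cos 100° = -3.73
Current position: (8.44, 26.28). Target: (-32.1, -4.7). Remaining: Δeast = -40.54, Δnorth = -30.98.
Bearing = atan2(-40.54, -30.98) mod 360° = 232.61°; distance = √((-40.54)² + (-30.98)²) = 51.016 km.

233°, 51.0 km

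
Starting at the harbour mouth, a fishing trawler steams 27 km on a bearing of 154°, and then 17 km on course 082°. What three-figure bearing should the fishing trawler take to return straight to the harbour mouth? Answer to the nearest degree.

Leg 1 (154°, 27 km): east 27 sin 154° = 11.84, north 27 cos 154° = -24.27
Leg 2 (082°, 17 km): east 17 sin 82° = 16.83, north 17 cos 82° = 2.37
Net displacement: 28.67 east, -21.90 north. Direction back to start is (-28.67, 21.90): bearing = atan2(-28.67, 21.90) mod 360° = 307.38° ≈ 307°.

307°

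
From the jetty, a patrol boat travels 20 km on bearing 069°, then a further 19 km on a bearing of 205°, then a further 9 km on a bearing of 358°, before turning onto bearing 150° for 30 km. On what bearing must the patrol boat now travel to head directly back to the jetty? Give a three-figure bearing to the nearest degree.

317°

Leg 1 (069°, 20 km): east 20 sin 69° = 18.67, north 20 cos 69° = 7.17
Leg 2 (205°, 19 km): east 19 sin 205° = -8.03, north 19 cos 205° = -17.22
Leg 3 (358°, 9 km): east 9 sin 358° = -0.31, north 9 cos 358° = 8.99
Leg 4 (150°, 30 km): east 30 sin 150° = 15.00, north 30 cos 150° = -25.98
Net displacement: 25.33 east, -27.04 north. Direction back to start is (-25.33, 27.04): bearing = atan2(-25.33, 27.04) mod 360° = 316.87° ≈ 317°.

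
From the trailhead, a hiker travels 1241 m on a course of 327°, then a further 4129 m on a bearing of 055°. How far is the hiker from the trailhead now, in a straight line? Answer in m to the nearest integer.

4353 m

Leg 1 (327°, 1241 m): east 1241 sin 327° = -675.90, north 1241 cos 327° = 1040.79
Leg 2 (055°, 4129 m): east 4129 sin 55° = 3382.28, north 4129 cos 55° = 2368.30
Net: 2706.38 east, 3409.09 north. Distance = √((2706.38)² + (3409.09)²) = 4352.744 m.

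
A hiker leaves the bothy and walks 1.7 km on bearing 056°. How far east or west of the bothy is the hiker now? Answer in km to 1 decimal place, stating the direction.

1.4 km east

Leg 1 (056°, 1.7 km): east 1.7 sin 56° = 1.41, north 1.7 cos 56° = 0.95
Net east component: 1.41 km.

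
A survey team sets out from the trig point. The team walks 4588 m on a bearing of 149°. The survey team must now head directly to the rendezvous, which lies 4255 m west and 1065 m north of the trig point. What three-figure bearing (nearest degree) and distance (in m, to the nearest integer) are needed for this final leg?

307°, 8293 m

Leg 1 (149°, 4588 m): east 4588 sin 149° = 2362.99, north 4588 cos 149° = -3932.68
Current position: (2362.99, -3932.68). Target: (-4255, 1065). Remaining: Δeast = -6617.99, Δnorth = 4997.68.
Bearing = atan2(-6617.99, 4997.68) mod 360° = 307.06°; distance = √((-6617.99)² + (4997.68)²) = 8293.051 m.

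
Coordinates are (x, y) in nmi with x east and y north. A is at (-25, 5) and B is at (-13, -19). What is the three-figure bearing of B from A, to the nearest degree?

153°

Δeast = -13 − -25 = 12.00; Δnorth = -19 − 5 = -24.00.
Bearing = atan2(Δeast, Δnorth) mod 360° = 153.43° ≈ 153°.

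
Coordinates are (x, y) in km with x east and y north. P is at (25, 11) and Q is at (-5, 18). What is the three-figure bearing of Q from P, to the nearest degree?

283°

Δeast = -5 − 25 = -30.00; Δnorth = 18 − 11 = 7.00.
Bearing = atan2(Δeast, Δnorth) mod 360° = 283.13° ≈ 283°.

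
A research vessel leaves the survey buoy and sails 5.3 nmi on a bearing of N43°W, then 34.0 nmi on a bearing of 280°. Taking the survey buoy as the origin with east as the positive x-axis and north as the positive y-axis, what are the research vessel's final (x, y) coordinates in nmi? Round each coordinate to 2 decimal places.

Leg 1 (N43°W, 5.3 nmi): east 5.3 sin 317° = -3.61, north 5.3 cos 317° = 3.88
Leg 2 (280°, 34.0 nmi): east 34.0 sin 280° = -33.48, north 34.0 cos 280° = 5.90
Summing: -37.10 nmi east, 9.78 nmi north → (-37.10, 9.78).

(-37.10, 9.78)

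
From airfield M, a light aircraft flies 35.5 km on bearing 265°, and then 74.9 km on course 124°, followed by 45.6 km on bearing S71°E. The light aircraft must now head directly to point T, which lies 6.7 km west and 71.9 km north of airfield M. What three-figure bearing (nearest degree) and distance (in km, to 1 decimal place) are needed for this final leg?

330°, 152.3 km

Leg 1 (265°, 35.5 km): east 35.5 sin 265° = -35.36, north 35.5 cos 265° = -3.09
Leg 2 (124°, 74.9 km): east 74.9 sin 124° = 62.09, north 74.9 cos 124° = -41.88
Leg 3 (S71°E, 45.6 km): east 45.6 sin 109° = 43.12, north 45.6 cos 109° = -14.85
Current position: (69.85, -59.82). Target: (-6.7, 71.9). Remaining: Δeast = -76.55, Δnorth = 131.72.
Bearing = atan2(-76.55, 131.72) mod 360° = 329.84°; distance = √((-76.55)² + (131.72)²) = 152.349 km.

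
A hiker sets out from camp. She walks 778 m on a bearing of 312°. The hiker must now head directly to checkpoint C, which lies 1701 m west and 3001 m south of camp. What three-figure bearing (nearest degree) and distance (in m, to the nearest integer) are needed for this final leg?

198°, 3696 m

Leg 1 (312°, 778 m): east 778 sin 312° = -578.17, north 778 cos 312° = 520.58
Current position: (-578.17, 520.58). Target: (-1701, -3001). Remaining: Δeast = -1122.83, Δnorth = -3521.58.
Bearing = atan2(-1122.83, -3521.58) mod 360° = 197.68°; distance = √((-1122.83)² + (-3521.58)²) = 3696.256 m.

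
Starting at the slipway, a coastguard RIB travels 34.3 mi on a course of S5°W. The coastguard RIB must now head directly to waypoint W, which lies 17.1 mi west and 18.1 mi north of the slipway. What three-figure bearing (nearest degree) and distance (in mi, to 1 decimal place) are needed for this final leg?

Leg 1 (S5°W, 34.3 mi): east 34.3 sin 185° = -2.99, north 34.3 cos 185° = -34.17
Current position: (-2.99, -34.17). Target: (-17.1, 18.1). Remaining: Δeast = -14.11, Δnorth = 52.27.
Bearing = atan2(-14.11, 52.27) mod 360° = 344.89°; distance = √((-14.11)² + (52.27)²) = 54.141 mi.

345°, 54.1 mi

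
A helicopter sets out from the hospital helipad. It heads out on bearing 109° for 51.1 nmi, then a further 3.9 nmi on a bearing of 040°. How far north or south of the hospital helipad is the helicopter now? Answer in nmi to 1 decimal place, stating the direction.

Leg 1 (109°, 51.1 nmi): east 51.1 sin 109° = 48.32, north 51.1 cos 109° = -16.64
Leg 2 (040°, 3.9 nmi): east 3.9 sin 40° = 2.51, north 3.9 cos 40° = 2.99
Net north component: -13.65 nmi.

13.6 nmi south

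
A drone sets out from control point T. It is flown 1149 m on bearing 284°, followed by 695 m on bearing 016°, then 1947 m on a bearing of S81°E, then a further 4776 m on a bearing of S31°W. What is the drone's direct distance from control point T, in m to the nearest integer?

Leg 1 (284°, 1149 m): east 1149 sin 284° = -1114.87, north 1149 cos 284° = 277.97
Leg 2 (016°, 695 m): east 695 sin 16° = 191.57, north 695 cos 16° = 668.08
Leg 3 (S81°E, 1947 m): east 1947 sin 99° = 1923.03, north 1947 cos 99° = -304.58
Leg 4 (S31°W, 4776 m): east 4776 sin 211° = -2459.82, north 4776 cos 211° = -4093.83
Net: -1460.09 east, -3452.36 north. Distance = √((-1460.09)² + (-3452.36)²) = 3748.425 m.

3748 m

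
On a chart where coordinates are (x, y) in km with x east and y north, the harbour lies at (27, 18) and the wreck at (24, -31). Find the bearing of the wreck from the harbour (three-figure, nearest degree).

184°

Δeast = 24 − 27 = -3.00; Δnorth = -31 − 18 = -49.00.
Bearing = atan2(Δeast, Δnorth) mod 360° = 183.50° ≈ 184°.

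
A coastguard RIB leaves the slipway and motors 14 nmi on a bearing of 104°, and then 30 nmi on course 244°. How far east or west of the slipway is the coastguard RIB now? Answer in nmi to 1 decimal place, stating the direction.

Leg 1 (104°, 14 nmi): east 14 sin 104° = 13.58, north 14 cos 104° = -3.39
Leg 2 (244°, 30 nmi): east 30 sin 244° = -26.96, north 30 cos 244° = -13.15
Net east component: -13.38 nmi.

13.4 nmi west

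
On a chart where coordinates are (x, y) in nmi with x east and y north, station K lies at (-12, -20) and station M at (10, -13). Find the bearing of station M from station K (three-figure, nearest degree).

Δeast = 10 − -12 = 22.00; Δnorth = -13 − -20 = 7.00.
Bearing = atan2(Δeast, Δnorth) mod 360° = 72.35° ≈ 072°.

072°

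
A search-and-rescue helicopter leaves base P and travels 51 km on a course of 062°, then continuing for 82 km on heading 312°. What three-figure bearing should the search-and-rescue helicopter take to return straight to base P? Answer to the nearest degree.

Leg 1 (062°, 51 km): east 51 sin 62° = 45.03, north 51 cos 62° = 23.94
Leg 2 (312°, 82 km): east 82 sin 312° = -60.94, north 82 cos 312° = 54.87
Net displacement: -15.91 east, 78.81 north. Direction back to start is (15.91, -78.81): bearing = atan2(15.91, -78.81) mod 360° = 168.59° ≈ 169°.

169°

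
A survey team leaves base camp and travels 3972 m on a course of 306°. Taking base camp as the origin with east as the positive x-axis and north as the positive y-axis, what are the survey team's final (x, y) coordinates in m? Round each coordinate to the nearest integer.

(-3213, 2335)

Leg 1 (306°, 3972 m): east 3972 sin 306° = -3213.42, north 3972 cos 306° = 2334.68
Summing: -3213.42 m east, 2334.68 m north → (-3213, 2335).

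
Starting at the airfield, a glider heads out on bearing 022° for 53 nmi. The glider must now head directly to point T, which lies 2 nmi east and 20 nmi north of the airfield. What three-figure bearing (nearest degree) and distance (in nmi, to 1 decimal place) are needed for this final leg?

211°, 34.2 nmi

Leg 1 (022°, 53 nmi): east 53 sin 22° = 19.85, north 53 cos 22° = 49.14
Current position: (19.85, 49.14). Target: (2, 20). Remaining: Δeast = -17.85, Δnorth = -29.14.
Bearing = atan2(-17.85, -29.14) mod 360° = 211.50°; distance = √((-17.85)² + (-29.14)²) = 34.175 nmi.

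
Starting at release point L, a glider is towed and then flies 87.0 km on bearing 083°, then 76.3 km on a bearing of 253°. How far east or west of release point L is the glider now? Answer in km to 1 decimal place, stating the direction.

13.4 km east

Leg 1 (083°, 87.0 km): east 87.0 sin 83° = 86.35, north 87.0 cos 83° = 10.60
Leg 2 (253°, 76.3 km): east 76.3 sin 253° = -72.97, north 76.3 cos 253° = -22.31
Net east component: 13.39 km.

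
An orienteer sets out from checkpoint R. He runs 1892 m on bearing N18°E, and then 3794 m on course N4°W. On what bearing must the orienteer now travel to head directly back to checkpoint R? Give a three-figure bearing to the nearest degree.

183°

Leg 1 (N18°E, 1892 m): east 1892 sin 18° = 584.66, north 1892 cos 18° = 1799.40
Leg 2 (N4°W, 3794 m): east 3794 sin 356° = -264.66, north 3794 cos 356° = 3784.76
Net displacement: 320.00 east, 5584.16 north. Direction back to start is (-320.00, -5584.16): bearing = atan2(-320.00, -5584.16) mod 360° = 183.28° ≈ 183°.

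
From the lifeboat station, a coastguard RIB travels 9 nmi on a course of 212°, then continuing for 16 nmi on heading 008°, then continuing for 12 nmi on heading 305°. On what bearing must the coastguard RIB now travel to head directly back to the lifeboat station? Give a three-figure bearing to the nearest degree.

141°

Leg 1 (212°, 9 nmi): east 9 sin 212° = -4.77, north 9 cos 212° = -7.63
Leg 2 (008°, 16 nmi): east 16 sin 8° = 2.23, north 16 cos 8° = 15.84
Leg 3 (305°, 12 nmi): east 12 sin 305° = -9.83, north 12 cos 305° = 6.88
Net displacement: -12.37 east, 15.09 north. Direction back to start is (12.37, -15.09): bearing = atan2(12.37, -15.09) mod 360° = 140.66° ≈ 141°.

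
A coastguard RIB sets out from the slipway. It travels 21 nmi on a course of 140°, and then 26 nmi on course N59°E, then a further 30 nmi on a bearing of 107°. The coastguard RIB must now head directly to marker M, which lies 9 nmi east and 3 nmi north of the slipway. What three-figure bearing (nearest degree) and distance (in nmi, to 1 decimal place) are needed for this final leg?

Leg 1 (140°, 21 nmi): east 21 sin 140° = 13.50, north 21 cos 140° = -16.09
Leg 2 (N59°E, 26 nmi): east 26 sin 59° = 22.29, north 26 cos 59° = 13.39
Leg 3 (107°, 30 nmi): east 30 sin 107° = 28.69, north 30 cos 107° = -8.77
Current position: (64.47, -11.47). Target: (9, 3). Remaining: Δeast = -55.47, Δnorth = 14.47.
Bearing = atan2(-55.47, 14.47) mod 360° = 284.62°; distance = √((-55.47)² + (14.47)²) = 57.329 nmi.

285°, 57.3 nmi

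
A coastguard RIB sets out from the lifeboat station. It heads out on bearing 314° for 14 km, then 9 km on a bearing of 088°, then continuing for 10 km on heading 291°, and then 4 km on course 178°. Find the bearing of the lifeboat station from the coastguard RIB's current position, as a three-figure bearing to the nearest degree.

Leg 1 (314°, 14 km): east 14 sin 314° = -10.07, north 14 cos 314° = 9.73
Leg 2 (088°, 9 km): east 9 sin 88° = 8.99, north 9 cos 88° = 0.31
Leg 3 (291°, 10 km): east 10 sin 291° = -9.34, north 10 cos 291° = 3.58
Leg 4 (178°, 4 km): east 4 sin 178° = 0.14, north 4 cos 178° = -4.00
Net displacement: -10.27 east, 9.63 north. Direction back to start is (10.27, -9.63): bearing = atan2(10.27, -9.63) mod 360° = 133.14° ≈ 133°.

133°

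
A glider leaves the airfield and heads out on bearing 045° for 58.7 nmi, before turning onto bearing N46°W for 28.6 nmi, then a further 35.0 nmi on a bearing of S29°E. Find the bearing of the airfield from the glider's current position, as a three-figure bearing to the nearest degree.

Leg 1 (045°, 58.7 nmi): east 58.7 sin 45° = 41.51, north 58.7 cos 45° = 41.51
Leg 2 (N46°W, 28.6 nmi): east 28.6 sin 314° = -20.57, north 28.6 cos 314° = 19.87
Leg 3 (S29°E, 35.0 nmi): east 35.0 sin 151° = 16.97, north 35.0 cos 151° = -30.61
Net displacement: 37.90 east, 30.76 north. Direction back to start is (-37.90, -30.76): bearing = atan2(-37.90, -30.76) mod 360° = 230.94° ≈ 231°.

231°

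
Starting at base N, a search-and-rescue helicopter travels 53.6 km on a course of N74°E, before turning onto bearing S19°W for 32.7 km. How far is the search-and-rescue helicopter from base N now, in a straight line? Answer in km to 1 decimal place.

Leg 1 (N74°E, 53.6 km): east 53.6 sin 74° = 51.52, north 53.6 cos 74° = 14.77
Leg 2 (S19°W, 32.7 km): east 32.7 sin 199° = -10.65, north 32.7 cos 199° = -30.92
Net: 40.88 east, -16.14 north. Distance = √((40.88)² + (-16.14)²) = 43.950 km.

44.0 km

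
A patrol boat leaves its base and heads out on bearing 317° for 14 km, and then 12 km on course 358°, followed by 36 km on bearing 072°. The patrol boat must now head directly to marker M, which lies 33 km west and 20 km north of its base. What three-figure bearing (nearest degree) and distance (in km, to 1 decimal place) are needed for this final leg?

257°, 58.8 km

Leg 1 (317°, 14 km): east 14 sin 317° = -9.55, north 14 cos 317° = 10.24
Leg 2 (358°, 12 km): east 12 sin 358° = -0.42, north 12 cos 358° = 11.99
Leg 3 (072°, 36 km): east 36 sin 72° = 34.24, north 36 cos 72° = 11.12
Current position: (24.27, 33.36). Target: (-33, 20). Remaining: Δeast = -57.27, Δnorth = -13.36.
Bearing = atan2(-57.27, -13.36) mod 360° = 256.87°; distance = √((-57.27)² + (-13.36)²) = 58.808 km.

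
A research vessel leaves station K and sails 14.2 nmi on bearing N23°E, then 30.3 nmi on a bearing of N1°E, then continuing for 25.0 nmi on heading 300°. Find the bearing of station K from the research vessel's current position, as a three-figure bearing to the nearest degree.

164°

Leg 1 (N23°E, 14.2 nmi): east 14.2 sin 23° = 5.55, north 14.2 cos 23° = 13.07
Leg 2 (N1°E, 30.3 nmi): east 30.3 sin 1° = 0.53, north 30.3 cos 1° = 30.30
Leg 3 (300°, 25.0 nmi): east 25.0 sin 300° = -21.65, north 25.0 cos 300° = 12.50
Net displacement: -15.57 east, 55.87 north. Direction back to start is (15.57, -55.87): bearing = atan2(15.57, -55.87) mod 360° = 164.42° ≈ 164°.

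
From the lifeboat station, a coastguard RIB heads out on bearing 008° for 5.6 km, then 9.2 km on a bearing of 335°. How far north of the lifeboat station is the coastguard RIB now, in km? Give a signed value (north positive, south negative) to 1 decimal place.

13.9 km

Leg 1 (008°, 5.6 km): east 5.6 sin 8° = 0.78, north 5.6 cos 8° = 5.55
Leg 2 (335°, 9.2 km): east 9.2 sin 335° = -3.89, north 9.2 cos 335° = 8.34
Net north component: 13.88 km.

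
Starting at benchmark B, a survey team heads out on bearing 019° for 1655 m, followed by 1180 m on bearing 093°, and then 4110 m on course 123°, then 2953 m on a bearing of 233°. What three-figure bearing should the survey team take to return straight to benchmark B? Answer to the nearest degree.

Leg 1 (019°, 1655 m): east 1655 sin 19° = 538.82, north 1655 cos 19° = 1564.83
Leg 2 (093°, 1180 m): east 1180 sin 93° = 1178.38, north 1180 cos 93° = -61.76
Leg 3 (123°, 4110 m): east 4110 sin 123° = 3446.94, north 4110 cos 123° = -2238.47
Leg 4 (233°, 2953 m): east 2953 sin 233° = -2358.37, north 2953 cos 233° = -1777.16
Net displacement: 2805.76 east, -2512.55 north. Direction back to start is (-2805.76, 2512.55): bearing = atan2(-2805.76, 2512.55) mod 360° = 311.84° ≈ 312°.

312°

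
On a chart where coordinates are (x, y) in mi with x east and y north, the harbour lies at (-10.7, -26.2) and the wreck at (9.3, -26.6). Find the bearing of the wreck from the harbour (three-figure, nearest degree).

Δeast = 9.3 − -10.7 = 20.00; Δnorth = -26.6 − -26.2 = -0.40.
Bearing = atan2(Δeast, Δnorth) mod 360° = 91.15° ≈ 091°.

091°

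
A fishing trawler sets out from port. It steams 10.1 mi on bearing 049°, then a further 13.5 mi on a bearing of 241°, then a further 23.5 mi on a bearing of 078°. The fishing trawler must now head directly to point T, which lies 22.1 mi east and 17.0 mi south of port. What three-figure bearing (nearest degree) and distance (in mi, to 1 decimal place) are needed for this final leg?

171°, 22.2 mi

Leg 1 (049°, 10.1 mi): east 10.1 sin 49° = 7.62, north 10.1 cos 49° = 6.63
Leg 2 (241°, 13.5 mi): east 13.5 sin 241° = -11.81, north 13.5 cos 241° = -6.54
Leg 3 (078°, 23.5 mi): east 23.5 sin 78° = 22.99, north 23.5 cos 78° = 4.89
Current position: (18.80, 4.97). Target: (22.1, -17.0). Remaining: Δeast = 3.30, Δnorth = -21.97.
Bearing = atan2(3.30, -21.97) mod 360° = 171.46°; distance = √((3.30)² + (-21.97)²) = 22.213 mi.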